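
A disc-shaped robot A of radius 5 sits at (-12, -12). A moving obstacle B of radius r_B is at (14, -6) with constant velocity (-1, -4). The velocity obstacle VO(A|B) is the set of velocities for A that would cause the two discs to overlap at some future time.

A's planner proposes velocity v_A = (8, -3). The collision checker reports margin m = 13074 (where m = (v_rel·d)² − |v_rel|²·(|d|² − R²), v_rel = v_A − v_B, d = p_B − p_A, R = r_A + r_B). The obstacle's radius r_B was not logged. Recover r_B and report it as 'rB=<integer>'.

m = 13074
d = (26, 6);  v_rel = (9, 1),  |v_rel|² = 82
v_rel×d = (9)·(6) − (1)·(26) = 28
since m = R²·82 − 28²:  R² = (784 + 13074) / 82 = 169
R = √169 = 13  ⇒  r_B = 13 − 5 = 8

rB=8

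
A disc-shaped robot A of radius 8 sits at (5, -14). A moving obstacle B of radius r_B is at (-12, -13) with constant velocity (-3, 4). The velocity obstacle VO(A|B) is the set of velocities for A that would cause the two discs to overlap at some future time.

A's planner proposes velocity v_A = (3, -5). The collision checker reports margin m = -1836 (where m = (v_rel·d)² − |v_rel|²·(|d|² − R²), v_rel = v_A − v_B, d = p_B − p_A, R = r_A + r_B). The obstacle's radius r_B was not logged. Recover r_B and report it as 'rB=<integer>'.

m = -1836
d = (-17, 1);  v_rel = (6, -9),  |v_rel|² = 117
v_rel×d = (6)·(1) − (-9)·(-17) = -147
since m = R²·117 − (-147)²:  R² = (21609 + -1836) / 117 = 169
R = √169 = 13  ⇒  r_B = 13 − 8 = 5

rB=5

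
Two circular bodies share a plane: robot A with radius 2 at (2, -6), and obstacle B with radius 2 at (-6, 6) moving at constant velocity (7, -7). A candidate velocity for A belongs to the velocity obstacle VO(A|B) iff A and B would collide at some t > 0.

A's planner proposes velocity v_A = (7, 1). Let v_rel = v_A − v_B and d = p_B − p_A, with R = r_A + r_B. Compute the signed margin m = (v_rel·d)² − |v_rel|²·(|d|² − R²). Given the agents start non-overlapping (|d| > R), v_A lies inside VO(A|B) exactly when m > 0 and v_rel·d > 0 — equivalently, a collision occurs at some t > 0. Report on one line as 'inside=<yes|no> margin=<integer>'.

d = (-8, 12),  |d|² = 208;  R = 2+2 = 4,  c = 208−4² = 192
v_rel = (0, 8),  |v_rel|² = 64;  v_rel·d = (0)·(-8) + (8)·(12) = 96
64·t² − 192·t + 192 = 0  ⇒  m = 96² − 64·192 = -3072
m = -3072 < 0,  v_rel·d = 96 > 0  ⇒  outside

inside=no margin=-3072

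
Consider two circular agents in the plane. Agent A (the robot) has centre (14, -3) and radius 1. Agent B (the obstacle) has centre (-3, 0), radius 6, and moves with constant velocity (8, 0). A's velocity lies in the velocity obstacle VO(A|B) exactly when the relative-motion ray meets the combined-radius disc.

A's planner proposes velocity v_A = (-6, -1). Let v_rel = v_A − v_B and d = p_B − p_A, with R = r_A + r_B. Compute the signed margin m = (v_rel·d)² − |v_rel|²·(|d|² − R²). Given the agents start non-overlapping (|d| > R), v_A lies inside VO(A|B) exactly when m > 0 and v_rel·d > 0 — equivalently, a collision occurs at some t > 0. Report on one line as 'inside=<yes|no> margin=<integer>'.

d = (-17, 3),  |d|² = 298;  R = 1+6 = 7,  c = 298−7² = 249
v_rel = (-14, -1),  |v_rel|² = 197;  v_rel·d = (-14)·(-17) + (-1)·(3) = 235
197·t² − 470·t + 249 = 0  ⇒  m = 235² − 197·249 = 6172
m = 6172 > 0,  v_rel·d = 235 > 0  ⇒  inside

inside=yes margin=6172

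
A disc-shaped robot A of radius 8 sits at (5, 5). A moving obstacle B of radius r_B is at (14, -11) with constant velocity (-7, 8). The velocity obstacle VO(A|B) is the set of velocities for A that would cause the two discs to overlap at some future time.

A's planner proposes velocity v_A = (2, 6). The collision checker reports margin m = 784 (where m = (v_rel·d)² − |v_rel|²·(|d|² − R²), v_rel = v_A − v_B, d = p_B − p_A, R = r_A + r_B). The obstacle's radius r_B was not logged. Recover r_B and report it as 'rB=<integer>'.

m = 784
d = (9, -16);  v_rel = (9, -2),  |v_rel|² = 85
v_rel×d = (9)·(-16) − (-2)·(9) = -126
since m = R²·85 − (-126)²:  R² = (15876 + 784) / 85 = 196
R = √196 = 14  ⇒  r_B = 14 − 8 = 6

rB=6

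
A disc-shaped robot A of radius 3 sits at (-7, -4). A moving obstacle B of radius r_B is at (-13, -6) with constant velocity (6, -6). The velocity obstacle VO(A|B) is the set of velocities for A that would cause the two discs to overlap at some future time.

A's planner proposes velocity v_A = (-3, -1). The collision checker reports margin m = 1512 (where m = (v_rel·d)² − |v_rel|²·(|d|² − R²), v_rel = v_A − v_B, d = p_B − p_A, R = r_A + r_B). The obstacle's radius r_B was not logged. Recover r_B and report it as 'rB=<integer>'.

m = 1512
d = (-6, -2);  v_rel = (-9, 5),  |v_rel|² = 106
v_rel×d = (-9)·(-2) − (5)·(-6) = 48
since m = R²·106 − 48²:  R² = (2304 + 1512) / 106 = 36
R = √36 = 6  ⇒  r_B = 6 − 3 = 3

rB=3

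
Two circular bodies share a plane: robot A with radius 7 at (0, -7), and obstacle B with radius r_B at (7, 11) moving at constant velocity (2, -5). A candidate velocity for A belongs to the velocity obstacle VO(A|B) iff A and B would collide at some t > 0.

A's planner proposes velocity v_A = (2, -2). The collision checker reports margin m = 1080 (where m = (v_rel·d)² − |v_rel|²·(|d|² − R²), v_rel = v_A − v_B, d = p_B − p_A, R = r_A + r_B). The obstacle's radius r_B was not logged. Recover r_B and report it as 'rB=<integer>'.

m = 1080
d = (7, 18);  v_rel = (0, 3),  |v_rel|² = 9
v_rel×d = (0)·(18) − (3)·(7) = -21
since m = R²·9 − (-21)²:  R² = (441 + 1080) / 9 = 169
R = √169 = 13  ⇒  r_B = 13 − 7 = 6

rB=6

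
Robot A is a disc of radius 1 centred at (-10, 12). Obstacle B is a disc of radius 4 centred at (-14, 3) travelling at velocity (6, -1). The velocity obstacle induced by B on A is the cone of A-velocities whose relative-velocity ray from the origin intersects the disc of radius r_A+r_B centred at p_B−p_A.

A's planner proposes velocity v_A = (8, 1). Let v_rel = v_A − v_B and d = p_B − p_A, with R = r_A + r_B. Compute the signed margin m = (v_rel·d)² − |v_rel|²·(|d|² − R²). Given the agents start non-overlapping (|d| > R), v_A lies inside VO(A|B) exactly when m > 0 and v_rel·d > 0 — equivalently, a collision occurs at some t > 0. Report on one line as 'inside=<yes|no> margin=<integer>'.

d = (-4, -9),  |d|² = 97;  R = 1+4 = 5,  c = 97−5² = 72
v_rel = (2, 2),  |v_rel|² = 8;  v_rel·d = (2)·(-4) + (2)·(-9) = -26
8·t² + 52·t + 72 = 0  ⇒  m = (-26)² − 8·72 = 100
m = 100 > 0,  v_rel·d = -26 < 0  ⇒  outside

inside=no margin=100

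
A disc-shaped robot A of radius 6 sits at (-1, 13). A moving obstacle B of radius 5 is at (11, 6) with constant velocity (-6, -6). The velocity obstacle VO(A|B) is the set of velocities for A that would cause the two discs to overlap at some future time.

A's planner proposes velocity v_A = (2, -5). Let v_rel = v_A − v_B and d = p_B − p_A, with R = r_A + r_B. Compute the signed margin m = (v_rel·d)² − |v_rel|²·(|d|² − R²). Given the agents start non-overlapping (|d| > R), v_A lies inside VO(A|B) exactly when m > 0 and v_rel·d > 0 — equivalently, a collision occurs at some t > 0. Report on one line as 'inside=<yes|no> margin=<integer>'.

d = (12, -7),  |d|² = 193;  R = 6+5 = 11,  c = 193−11² = 72
v_rel = (8, 1),  |v_rel|² = 65;  v_rel·d = (8)·(12) + (1)·(-7) = 89
65·t² − 178·t + 72 = 0  ⇒  m = 89² − 65·72 = 3241
m = 3241 > 0,  v_rel·d = 89 > 0  ⇒  inside

inside=yes margin=3241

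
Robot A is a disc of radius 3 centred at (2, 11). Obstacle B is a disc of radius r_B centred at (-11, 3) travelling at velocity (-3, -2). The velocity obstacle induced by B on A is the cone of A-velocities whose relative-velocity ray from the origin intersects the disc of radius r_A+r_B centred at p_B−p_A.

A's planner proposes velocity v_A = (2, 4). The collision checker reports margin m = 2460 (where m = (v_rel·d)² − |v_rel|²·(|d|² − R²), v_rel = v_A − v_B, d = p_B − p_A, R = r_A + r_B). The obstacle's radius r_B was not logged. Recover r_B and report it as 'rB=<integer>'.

m = 2460
d = (-13, -8);  v_rel = (5, 6),  |v_rel|² = 61
v_rel×d = (5)·(-8) − (6)·(-13) = 38
since m = R²·61 − 38²:  R² = (1444 + 2460) / 61 = 64
R = √64 = 8  ⇒  r_B = 8 − 3 = 5

rB=5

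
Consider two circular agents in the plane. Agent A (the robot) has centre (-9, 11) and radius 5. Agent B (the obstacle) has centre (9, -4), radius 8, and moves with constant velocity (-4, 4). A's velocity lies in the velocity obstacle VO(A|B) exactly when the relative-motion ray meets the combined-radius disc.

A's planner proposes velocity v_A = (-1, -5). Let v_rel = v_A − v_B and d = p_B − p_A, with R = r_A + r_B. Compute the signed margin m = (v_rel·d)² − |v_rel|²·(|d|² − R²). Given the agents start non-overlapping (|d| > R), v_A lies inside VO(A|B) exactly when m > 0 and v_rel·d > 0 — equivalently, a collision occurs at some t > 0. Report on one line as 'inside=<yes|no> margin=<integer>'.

d = (18, -15),  |d|² = 549;  R = 5+8 = 13,  c = 549−13² = 380
v_rel = (3, -9),  |v_rel|² = 90;  v_rel·d = (3)·(18) + (-9)·(-15) = 189
90·t² − 378·t + 380 = 0  ⇒  m = 189² − 90·380 = 1521
m = 1521 > 0,  v_rel·d = 189 > 0  ⇒  inside

inside=yes margin=1521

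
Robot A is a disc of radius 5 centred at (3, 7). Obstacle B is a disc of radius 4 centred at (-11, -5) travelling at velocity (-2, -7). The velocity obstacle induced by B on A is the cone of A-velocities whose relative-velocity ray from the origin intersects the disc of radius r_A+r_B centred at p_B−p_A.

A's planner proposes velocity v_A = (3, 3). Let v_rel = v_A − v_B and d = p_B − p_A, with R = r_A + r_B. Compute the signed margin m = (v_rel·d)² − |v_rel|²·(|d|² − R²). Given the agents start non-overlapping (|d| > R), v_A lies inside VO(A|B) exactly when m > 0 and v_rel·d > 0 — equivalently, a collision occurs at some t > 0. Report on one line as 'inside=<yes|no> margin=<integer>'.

d = (-14, -12),  |d|² = 340;  R = 5+4 = 9,  c = 340−9² = 259
v_rel = (5, 10),  |v_rel|² = 125;  v_rel·d = (5)·(-14) + (10)·(-12) = -190
125·t² + 380·t + 259 = 0  ⇒  m = (-190)² − 125·259 = 3725
m = 3725 > 0,  v_rel·d = -190 < 0  ⇒  outside

inside=no margin=3725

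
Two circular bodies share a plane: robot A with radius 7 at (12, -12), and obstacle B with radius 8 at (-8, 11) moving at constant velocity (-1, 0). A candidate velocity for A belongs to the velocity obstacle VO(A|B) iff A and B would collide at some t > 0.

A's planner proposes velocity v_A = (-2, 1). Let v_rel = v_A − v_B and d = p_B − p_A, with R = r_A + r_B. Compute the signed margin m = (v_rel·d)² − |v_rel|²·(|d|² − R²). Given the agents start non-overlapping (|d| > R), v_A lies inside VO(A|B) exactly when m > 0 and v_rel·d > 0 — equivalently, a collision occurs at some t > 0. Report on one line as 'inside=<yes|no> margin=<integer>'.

d = (-20, 23),  |d|² = 929;  R = 7+8 = 15,  c = 929−15² = 704
v_rel = (-1, 1),  |v_rel|² = 2;  v_rel·d = (-1)·(-20) + (1)·(23) = 43
2·t² − 86·t + 704 = 0  ⇒  m = 43² − 2·704 = 441
m = 441 > 0,  v_rel·d = 43 > 0  ⇒  inside

inside=yes margin=441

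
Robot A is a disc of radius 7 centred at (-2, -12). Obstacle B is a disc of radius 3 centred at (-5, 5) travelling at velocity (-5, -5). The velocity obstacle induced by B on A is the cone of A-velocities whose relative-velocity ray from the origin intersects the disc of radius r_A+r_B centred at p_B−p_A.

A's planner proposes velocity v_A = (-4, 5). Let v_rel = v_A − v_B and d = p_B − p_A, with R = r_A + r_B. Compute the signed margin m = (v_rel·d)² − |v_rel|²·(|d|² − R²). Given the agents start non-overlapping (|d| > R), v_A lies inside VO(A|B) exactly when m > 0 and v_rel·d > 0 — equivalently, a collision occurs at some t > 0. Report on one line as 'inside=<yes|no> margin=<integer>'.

d = (-3, 17),  |d|² = 298;  R = 7+3 = 10,  c = 298−10² = 198
v_rel = (1, 10),  |v_rel|² = 101;  v_rel·d = (1)·(-3) + (10)·(17) = 167
101·t² − 334·t + 198 = 0  ⇒  m = 167² − 101·198 = 7891
m = 7891 > 0,  v_rel·d = 167 > 0  ⇒  inside

inside=yes margin=7891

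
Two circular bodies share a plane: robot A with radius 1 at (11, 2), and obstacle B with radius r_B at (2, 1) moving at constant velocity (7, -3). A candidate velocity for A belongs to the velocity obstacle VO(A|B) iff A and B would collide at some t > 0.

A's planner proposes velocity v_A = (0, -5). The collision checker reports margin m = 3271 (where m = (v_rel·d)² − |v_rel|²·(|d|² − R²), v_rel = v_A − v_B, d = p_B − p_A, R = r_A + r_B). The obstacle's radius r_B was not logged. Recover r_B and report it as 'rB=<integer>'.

m = 3271
d = (-9, -1);  v_rel = (-7, -2),  |v_rel|² = 53
v_rel×d = (-7)·(-1) − (-2)·(-9) = -11
since m = R²·53 − (-11)²:  R² = (121 + 3271) / 53 = 64
R = √64 = 8  ⇒  r_B = 8 − 1 = 7

rB=7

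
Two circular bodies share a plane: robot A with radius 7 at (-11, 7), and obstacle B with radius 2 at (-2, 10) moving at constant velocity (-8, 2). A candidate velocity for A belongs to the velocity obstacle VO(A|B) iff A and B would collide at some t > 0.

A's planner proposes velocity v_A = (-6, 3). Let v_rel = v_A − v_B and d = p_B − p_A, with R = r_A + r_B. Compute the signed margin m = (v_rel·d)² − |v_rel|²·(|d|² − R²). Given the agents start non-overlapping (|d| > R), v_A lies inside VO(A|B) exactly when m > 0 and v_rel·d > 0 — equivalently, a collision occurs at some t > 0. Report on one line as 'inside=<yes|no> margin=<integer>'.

d = (9, 3),  |d|² = 90;  R = 7+2 = 9,  c = 90−9² = 9
v_rel = (2, 1),  |v_rel|² = 5;  v_rel·d = (2)·(9) + (1)·(3) = 21
5·t² − 42·t + 9 = 0  ⇒  m = 21² − 5·9 = 396
m = 396 > 0,  v_rel·d = 21 > 0  ⇒  inside

inside=yes margin=396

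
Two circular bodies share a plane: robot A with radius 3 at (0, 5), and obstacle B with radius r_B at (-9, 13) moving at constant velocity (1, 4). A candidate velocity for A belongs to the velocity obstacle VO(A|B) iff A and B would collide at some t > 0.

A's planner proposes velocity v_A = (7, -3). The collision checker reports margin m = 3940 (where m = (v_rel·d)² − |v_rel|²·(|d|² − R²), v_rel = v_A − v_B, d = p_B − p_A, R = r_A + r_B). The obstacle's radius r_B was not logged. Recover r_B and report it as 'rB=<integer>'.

m = 3940
d = (-9, 8);  v_rel = (6, -7),  |v_rel|² = 85
v_rel×d = (6)·(8) − (-7)·(-9) = -15
since m = R²·85 − (-15)²:  R² = (225 + 3940) / 85 = 49
R = √49 = 7  ⇒  r_B = 7 − 3 = 4

rB=4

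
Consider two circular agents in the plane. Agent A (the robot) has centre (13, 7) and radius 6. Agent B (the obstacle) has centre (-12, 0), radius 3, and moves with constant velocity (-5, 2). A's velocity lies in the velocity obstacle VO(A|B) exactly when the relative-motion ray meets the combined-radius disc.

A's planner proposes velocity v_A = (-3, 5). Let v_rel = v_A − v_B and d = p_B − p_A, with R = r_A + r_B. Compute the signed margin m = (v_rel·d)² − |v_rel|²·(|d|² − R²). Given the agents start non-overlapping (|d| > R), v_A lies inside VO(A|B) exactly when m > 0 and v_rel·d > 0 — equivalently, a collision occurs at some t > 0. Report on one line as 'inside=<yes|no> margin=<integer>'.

d = (-25, -7),  |d|² = 674;  R = 6+3 = 9,  c = 674−9² = 593
v_rel = (2, 3),  |v_rel|² = 13;  v_rel·d = (2)·(-25) + (3)·(-7) = -71
13·t² + 142·t + 593 = 0  ⇒  m = (-71)² − 13·593 = -2668
m = -2668 < 0,  v_rel·d = -71 < 0  ⇒  outside

inside=no margin=-2668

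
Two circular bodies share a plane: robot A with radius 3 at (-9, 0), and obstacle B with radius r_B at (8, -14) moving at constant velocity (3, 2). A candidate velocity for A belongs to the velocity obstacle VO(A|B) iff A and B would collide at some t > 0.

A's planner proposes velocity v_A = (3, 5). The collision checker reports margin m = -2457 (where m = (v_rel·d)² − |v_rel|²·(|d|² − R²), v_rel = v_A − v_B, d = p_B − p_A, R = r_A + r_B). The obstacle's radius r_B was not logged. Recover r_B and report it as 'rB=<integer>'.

m = -2457
d = (17, -14);  v_rel = (0, 3),  |v_rel|² = 9
v_rel×d = (0)·(-14) − (3)·(17) = -51
since m = R²·9 − (-51)²:  R² = (2601 + -2457) / 9 = 16
R = √16 = 4  ⇒  r_B = 4 − 3 = 1

rB=1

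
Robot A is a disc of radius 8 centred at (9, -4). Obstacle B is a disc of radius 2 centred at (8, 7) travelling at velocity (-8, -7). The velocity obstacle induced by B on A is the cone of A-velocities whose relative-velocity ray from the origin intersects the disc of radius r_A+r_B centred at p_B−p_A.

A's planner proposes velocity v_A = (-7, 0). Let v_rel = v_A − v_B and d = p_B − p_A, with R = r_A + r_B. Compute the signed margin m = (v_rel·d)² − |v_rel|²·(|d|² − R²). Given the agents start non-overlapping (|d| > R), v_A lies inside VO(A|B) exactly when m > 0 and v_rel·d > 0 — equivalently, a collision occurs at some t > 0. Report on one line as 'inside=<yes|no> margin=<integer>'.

d = (-1, 11),  |d|² = 122;  R = 8+2 = 10,  c = 122−10² = 22
v_rel = (1, 7),  |v_rel|² = 50;  v_rel·d = (1)·(-1) + (7)·(11) = 76
50·t² − 152·t + 22 = 0  ⇒  m = 76² − 50·22 = 4676
m = 4676 > 0,  v_rel·d = 76 > 0  ⇒  inside

inside=yes margin=4676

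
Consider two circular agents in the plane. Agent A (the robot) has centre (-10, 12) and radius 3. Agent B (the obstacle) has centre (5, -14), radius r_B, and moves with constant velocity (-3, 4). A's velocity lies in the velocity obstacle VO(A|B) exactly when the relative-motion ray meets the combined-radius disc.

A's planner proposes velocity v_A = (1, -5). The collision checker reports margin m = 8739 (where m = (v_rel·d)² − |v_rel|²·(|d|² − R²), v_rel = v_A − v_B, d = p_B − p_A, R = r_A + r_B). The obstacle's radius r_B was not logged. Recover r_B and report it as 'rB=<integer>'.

m = 8739
d = (15, -26);  v_rel = (4, -9),  |v_rel|² = 97
v_rel×d = (4)·(-26) − (-9)·(15) = 31
since m = R²·97 − 31²:  R² = (961 + 8739) / 97 = 100
R = √100 = 10  ⇒  r_B = 10 − 3 = 7

rB=7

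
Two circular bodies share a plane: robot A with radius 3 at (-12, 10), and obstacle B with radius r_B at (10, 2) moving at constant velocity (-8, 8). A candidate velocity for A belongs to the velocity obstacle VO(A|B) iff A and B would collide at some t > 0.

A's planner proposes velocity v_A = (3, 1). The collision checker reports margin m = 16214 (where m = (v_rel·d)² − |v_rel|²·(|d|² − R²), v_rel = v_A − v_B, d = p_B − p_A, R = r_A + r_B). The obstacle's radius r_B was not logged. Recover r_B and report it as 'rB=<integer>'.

m = 16214
d = (22, -8);  v_rel = (11, -7),  |v_rel|² = 170
v_rel×d = (11)·(-8) − (-7)·(22) = 66
since m = R²·170 − 66²:  R² = (4356 + 16214) / 170 = 121
R = √121 = 11  ⇒  r_B = 11 − 3 = 8

rB=8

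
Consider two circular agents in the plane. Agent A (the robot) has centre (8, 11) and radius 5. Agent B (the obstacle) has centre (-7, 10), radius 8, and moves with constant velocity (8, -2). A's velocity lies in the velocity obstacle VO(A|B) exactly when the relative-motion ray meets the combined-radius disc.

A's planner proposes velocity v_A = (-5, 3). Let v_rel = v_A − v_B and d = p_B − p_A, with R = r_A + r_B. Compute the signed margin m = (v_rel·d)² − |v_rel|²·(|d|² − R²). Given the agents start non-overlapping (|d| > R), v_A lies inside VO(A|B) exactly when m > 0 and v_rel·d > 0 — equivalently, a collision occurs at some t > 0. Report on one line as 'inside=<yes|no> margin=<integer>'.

d = (-15, -1),  |d|² = 226;  R = 5+8 = 13,  c = 226−13² = 57
v_rel = (-13, 5),  |v_rel|² = 194;  v_rel·d = (-13)·(-15) + (5)·(-1) = 190
194·t² − 380·t + 57 = 0  ⇒  m = 190² − 194·57 = 25042
m = 25042 > 0,  v_rel·d = 190 > 0  ⇒  inside

inside=yes margin=25042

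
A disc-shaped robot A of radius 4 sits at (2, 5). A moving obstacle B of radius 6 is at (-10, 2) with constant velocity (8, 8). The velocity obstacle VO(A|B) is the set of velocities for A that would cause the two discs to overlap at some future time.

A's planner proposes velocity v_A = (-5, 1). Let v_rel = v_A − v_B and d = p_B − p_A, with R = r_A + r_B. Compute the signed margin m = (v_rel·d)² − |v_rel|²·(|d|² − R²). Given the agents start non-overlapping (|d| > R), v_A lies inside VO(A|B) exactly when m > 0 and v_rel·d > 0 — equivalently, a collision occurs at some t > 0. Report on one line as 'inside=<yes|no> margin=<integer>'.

d = (-12, -3),  |d|² = 153;  R = 4+6 = 10,  c = 153−10² = 53
v_rel = (-13, -7),  |v_rel|² = 218;  v_rel·d = (-13)·(-12) + (-7)·(-3) = 177
218·t² − 354·t + 53 = 0  ⇒  m = 177² − 218·53 = 19775
m = 19775 > 0,  v_rel·d = 177 > 0  ⇒  inside

inside=yes margin=19775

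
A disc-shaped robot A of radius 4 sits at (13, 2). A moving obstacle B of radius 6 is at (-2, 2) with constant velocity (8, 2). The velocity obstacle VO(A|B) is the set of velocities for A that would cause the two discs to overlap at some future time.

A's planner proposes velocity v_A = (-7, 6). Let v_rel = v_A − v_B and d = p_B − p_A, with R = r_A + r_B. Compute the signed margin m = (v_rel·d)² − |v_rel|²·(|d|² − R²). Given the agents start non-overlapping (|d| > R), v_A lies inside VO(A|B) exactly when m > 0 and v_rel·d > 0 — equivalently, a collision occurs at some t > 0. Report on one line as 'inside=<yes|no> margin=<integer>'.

d = (-15, 0),  |d|² = 225;  R = 4+6 = 10,  c = 225−10² = 125
v_rel = (-15, 4),  |v_rel|² = 241;  v_rel·d = (-15)·(-15) + (4)·(0) = 225
241·t² − 450·t + 125 = 0  ⇒  m = 225² − 241·125 = 20500
m = 20500 > 0,  v_rel·d = 225 > 0  ⇒  inside

inside=yes margin=20500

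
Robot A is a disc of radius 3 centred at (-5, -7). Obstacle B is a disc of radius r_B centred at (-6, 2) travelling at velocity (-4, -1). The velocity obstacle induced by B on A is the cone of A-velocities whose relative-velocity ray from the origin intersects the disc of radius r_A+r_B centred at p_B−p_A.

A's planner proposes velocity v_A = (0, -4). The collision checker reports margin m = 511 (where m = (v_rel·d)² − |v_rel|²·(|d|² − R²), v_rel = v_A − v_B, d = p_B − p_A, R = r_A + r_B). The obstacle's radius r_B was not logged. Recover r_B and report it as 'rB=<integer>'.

m = 511
d = (-1, 9);  v_rel = (4, -3),  |v_rel|² = 25
v_rel×d = (4)·(9) − (-3)·(-1) = 33
since m = R²·25 − 33²:  R² = (1089 + 511) / 25 = 64
R = √64 = 8  ⇒  r_B = 8 − 3 = 5

rB=5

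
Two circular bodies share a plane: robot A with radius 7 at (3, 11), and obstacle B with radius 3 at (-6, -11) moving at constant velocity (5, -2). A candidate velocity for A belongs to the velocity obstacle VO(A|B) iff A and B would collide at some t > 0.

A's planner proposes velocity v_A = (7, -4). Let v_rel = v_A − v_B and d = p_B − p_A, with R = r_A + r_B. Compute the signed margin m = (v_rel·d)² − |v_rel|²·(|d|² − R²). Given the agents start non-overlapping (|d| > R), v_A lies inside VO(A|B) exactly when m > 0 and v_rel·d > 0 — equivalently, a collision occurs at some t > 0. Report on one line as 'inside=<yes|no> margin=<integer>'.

d = (-9, -22),  |d|² = 565;  R = 7+3 = 10,  c = 565−10² = 465
v_rel = (2, -2),  |v_rel|² = 8;  v_rel·d = (2)·(-9) + (-2)·(-22) = 26
8·t² − 52·t + 465 = 0  ⇒  m = 26² − 8·465 = -3044
m = -3044 < 0,  v_rel·d = 26 > 0  ⇒  outside

inside=no margin=-3044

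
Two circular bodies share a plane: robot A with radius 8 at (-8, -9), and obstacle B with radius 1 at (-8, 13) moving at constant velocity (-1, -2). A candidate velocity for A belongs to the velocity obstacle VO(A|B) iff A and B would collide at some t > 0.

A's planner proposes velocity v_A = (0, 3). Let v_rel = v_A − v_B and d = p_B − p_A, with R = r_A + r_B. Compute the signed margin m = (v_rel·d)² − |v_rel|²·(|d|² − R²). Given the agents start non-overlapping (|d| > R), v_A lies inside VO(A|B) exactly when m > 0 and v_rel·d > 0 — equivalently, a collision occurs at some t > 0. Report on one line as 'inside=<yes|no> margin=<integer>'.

d = (0, 22),  |d|² = 484;  R = 8+1 = 9,  c = 484−9² = 403
v_rel = (1, 5),  |v_rel|² = 26;  v_rel·d = (1)·(0) + (5)·(22) = 110
26·t² − 220·t + 403 = 0  ⇒  m = 110² − 26·403 = 1622
m = 1622 > 0,  v_rel·d = 110 > 0  ⇒  inside

inside=yes margin=1622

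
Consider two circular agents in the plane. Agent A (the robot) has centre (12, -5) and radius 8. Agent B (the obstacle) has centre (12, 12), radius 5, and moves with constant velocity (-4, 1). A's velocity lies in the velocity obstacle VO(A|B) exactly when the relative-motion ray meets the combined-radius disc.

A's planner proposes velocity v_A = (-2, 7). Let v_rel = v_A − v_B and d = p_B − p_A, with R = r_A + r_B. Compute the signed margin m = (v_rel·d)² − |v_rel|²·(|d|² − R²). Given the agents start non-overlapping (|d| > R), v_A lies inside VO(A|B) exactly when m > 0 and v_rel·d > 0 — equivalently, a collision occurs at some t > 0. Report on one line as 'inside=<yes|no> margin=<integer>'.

d = (0, 17),  |d|² = 289;  R = 8+5 = 13,  c = 289−13² = 120
v_rel = (2, 6),  |v_rel|² = 40;  v_rel·d = (2)·(0) + (6)·(17) = 102
40·t² − 204·t + 120 = 0  ⇒  m = 102² − 40·120 = 5604
m = 5604 > 0,  v_rel·d = 102 > 0  ⇒  inside

inside=yes margin=5604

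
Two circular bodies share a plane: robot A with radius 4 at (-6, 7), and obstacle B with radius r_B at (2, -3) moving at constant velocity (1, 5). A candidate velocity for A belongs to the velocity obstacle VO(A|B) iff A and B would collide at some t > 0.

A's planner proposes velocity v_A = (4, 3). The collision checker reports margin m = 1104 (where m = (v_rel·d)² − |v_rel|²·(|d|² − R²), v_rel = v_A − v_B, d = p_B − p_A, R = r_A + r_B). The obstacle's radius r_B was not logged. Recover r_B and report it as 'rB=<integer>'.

m = 1104
d = (8, -10);  v_rel = (3, -2),  |v_rel|² = 13
v_rel×d = (3)·(-10) − (-2)·(8) = -14
since m = R²·13 − (-14)²:  R² = (196 + 1104) / 13 = 100
R = √100 = 10  ⇒  r_B = 10 − 4 = 6

rB=6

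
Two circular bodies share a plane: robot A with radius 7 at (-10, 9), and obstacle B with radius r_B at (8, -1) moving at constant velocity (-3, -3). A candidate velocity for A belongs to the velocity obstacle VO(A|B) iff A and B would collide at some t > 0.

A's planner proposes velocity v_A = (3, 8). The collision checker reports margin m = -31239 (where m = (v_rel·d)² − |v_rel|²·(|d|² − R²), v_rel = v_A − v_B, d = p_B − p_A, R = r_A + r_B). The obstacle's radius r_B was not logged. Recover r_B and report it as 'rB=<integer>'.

m = -31239
d = (18, -10);  v_rel = (6, 11),  |v_rel|² = 157
v_rel×d = (6)·(-10) − (11)·(18) = -258
since m = R²·157 − (-258)²:  R² = (66564 + -31239) / 157 = 225
R = √225 = 15  ⇒  r_B = 15 − 7 = 8

rB=8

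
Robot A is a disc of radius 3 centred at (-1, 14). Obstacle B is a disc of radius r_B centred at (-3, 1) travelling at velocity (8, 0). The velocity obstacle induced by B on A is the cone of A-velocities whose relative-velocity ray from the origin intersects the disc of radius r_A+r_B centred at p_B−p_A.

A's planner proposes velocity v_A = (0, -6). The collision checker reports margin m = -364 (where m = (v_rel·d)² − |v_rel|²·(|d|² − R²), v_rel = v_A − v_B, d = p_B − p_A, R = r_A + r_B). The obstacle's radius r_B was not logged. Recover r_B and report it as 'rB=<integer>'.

m = -364
d = (-2, -13);  v_rel = (-8, -6),  |v_rel|² = 100
v_rel×d = (-8)·(-13) − (-6)·(-2) = 92
since m = R²·100 − 92²:  R² = (8464 + -364) / 100 = 81
R = √81 = 9  ⇒  r_B = 9 − 3 = 6

rB=6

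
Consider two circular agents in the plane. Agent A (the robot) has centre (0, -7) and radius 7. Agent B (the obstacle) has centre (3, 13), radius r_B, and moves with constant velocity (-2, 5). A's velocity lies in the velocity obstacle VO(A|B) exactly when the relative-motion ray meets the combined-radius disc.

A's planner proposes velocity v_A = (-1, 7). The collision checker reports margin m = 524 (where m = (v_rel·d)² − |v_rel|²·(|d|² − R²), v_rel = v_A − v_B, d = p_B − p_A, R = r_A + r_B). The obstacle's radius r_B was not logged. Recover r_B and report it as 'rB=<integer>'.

m = 524
d = (3, 20);  v_rel = (1, 2),  |v_rel|² = 5
v_rel×d = (1)·(20) − (2)·(3) = 14
since m = R²·5 − 14²:  R² = (196 + 524) / 5 = 144
R = √144 = 12  ⇒  r_B = 12 − 7 = 5

rB=5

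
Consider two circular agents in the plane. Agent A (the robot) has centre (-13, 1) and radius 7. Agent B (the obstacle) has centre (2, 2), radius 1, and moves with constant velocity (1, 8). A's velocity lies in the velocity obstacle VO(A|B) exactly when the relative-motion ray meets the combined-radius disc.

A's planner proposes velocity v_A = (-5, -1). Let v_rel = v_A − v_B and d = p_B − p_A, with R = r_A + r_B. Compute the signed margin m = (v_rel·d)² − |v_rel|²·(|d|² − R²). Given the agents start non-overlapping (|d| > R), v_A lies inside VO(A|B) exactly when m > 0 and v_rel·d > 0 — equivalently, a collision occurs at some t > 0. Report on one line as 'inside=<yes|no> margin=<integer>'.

d = (15, 1),  |d|² = 226;  R = 7+1 = 8,  c = 226−8² = 162
v_rel = (-6, -9),  |v_rel|² = 117;  v_rel·d = (-6)·(15) + (-9)·(1) = -99
117·t² + 198·t + 162 = 0  ⇒  m = (-99)² − 117·162 = -9153
m = -9153 < 0,  v_rel·d = -99 < 0  ⇒  outside

inside=no margin=-9153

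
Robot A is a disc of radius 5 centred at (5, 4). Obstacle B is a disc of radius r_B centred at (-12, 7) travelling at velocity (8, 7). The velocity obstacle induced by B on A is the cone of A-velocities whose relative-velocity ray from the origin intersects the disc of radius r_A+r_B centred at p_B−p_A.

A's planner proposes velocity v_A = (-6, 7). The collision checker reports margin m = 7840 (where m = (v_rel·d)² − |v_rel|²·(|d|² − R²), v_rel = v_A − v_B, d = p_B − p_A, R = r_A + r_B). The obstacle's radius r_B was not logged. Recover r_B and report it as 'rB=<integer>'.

m = 7840
d = (-17, 3);  v_rel = (-14, 0),  |v_rel|² = 196
v_rel×d = (-14)·(3) − (0)·(-17) = -42
since m = R²·196 − (-42)²:  R² = (1764 + 7840) / 196 = 49
R = √49 = 7  ⇒  r_B = 7 − 5 = 2

rB=2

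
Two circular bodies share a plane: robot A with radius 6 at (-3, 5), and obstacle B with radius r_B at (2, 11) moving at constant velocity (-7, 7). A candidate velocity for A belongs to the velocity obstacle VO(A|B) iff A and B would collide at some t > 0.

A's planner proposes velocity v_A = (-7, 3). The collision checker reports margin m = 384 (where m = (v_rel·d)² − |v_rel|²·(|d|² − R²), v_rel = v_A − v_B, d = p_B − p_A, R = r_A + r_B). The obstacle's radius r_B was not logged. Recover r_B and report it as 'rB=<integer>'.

m = 384
d = (5, 6);  v_rel = (0, -4),  |v_rel|² = 16
v_rel×d = (0)·(6) − (-4)·(5) = 20
since m = R²·16 − 20²:  R² = (400 + 384) / 16 = 49
R = √49 = 7  ⇒  r_B = 7 − 6 = 1

rB=1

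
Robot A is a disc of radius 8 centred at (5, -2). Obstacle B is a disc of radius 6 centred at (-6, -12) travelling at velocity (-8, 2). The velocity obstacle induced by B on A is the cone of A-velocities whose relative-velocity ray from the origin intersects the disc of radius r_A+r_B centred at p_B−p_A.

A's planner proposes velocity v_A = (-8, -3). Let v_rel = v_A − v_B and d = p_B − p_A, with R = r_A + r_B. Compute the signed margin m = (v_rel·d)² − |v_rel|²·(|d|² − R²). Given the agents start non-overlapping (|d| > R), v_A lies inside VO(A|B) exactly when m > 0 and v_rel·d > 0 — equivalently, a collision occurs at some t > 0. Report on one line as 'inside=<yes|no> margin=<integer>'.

d = (-11, -10),  |d|² = 221;  R = 8+6 = 14,  c = 221−14² = 25
v_rel = (0, -5),  |v_rel|² = 25;  v_rel·d = (0)·(-11) + (-5)·(-10) = 50
25·t² − 100·t + 25 = 0  ⇒  m = 50² − 25·25 = 1875
m = 1875 > 0,  v_rel·d = 50 > 0  ⇒  inside

inside=yes margin=1875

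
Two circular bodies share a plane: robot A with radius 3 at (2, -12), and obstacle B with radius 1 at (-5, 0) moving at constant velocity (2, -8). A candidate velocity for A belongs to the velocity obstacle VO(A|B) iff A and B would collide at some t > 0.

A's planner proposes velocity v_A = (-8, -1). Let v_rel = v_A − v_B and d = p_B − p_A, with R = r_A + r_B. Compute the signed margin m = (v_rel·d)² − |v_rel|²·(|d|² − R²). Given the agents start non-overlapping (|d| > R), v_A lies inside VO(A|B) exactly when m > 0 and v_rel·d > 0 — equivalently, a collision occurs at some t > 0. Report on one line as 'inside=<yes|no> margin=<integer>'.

d = (-7, 12),  |d|² = 193;  R = 3+1 = 4,  c = 193−4² = 177
v_rel = (-10, 7),  |v_rel|² = 149;  v_rel·d = (-10)·(-7) + (7)·(12) = 154
149·t² − 308·t + 177 = 0  ⇒  m = 154² − 149·177 = -2657
m = -2657 < 0,  v_rel·d = 154 > 0  ⇒  outside

inside=no margin=-2657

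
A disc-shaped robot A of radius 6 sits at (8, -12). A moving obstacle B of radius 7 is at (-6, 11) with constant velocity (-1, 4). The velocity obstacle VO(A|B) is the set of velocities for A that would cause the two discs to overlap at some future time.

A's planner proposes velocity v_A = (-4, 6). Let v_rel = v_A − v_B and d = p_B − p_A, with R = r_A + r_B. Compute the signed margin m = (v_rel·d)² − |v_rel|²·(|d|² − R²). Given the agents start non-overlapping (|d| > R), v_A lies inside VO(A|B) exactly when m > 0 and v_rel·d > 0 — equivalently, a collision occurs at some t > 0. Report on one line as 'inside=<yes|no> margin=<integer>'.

d = (-14, 23),  |d|² = 725;  R = 6+7 = 13,  c = 725−13² = 556
v_rel = (-3, 2),  |v_rel|² = 13;  v_rel·d = (-3)·(-14) + (2)·(23) = 88
13·t² − 176·t + 556 = 0  ⇒  m = 88² − 13·556 = 516
m = 516 > 0,  v_rel·d = 88 > 0  ⇒  inside

inside=yes margin=516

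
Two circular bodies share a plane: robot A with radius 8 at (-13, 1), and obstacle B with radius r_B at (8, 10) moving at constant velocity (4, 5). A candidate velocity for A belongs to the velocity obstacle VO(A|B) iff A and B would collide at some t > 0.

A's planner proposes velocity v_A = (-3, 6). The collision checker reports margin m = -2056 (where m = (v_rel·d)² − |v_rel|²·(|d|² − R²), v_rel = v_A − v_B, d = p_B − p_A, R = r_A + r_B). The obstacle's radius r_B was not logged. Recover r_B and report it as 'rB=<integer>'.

m = -2056
d = (21, 9);  v_rel = (-7, 1),  |v_rel|² = 50
v_rel×d = (-7)·(9) − (1)·(21) = -84
since m = R²·50 − (-84)²:  R² = (7056 + -2056) / 50 = 100
R = √100 = 10  ⇒  r_B = 10 − 8 = 2

rB=2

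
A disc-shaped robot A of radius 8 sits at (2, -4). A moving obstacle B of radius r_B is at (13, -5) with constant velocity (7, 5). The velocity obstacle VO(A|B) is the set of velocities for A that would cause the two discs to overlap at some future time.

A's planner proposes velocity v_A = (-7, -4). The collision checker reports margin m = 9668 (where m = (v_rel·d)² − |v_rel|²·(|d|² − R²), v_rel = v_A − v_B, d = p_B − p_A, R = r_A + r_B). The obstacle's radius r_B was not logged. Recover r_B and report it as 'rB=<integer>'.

m = 9668
d = (11, -1);  v_rel = (-14, -9),  |v_rel|² = 277
v_rel×d = (-14)·(-1) − (-9)·(11) = 113
since m = R²·277 − 113²:  R² = (12769 + 9668) / 277 = 81
R = √81 = 9  ⇒  r_B = 9 − 8 = 1

rB=1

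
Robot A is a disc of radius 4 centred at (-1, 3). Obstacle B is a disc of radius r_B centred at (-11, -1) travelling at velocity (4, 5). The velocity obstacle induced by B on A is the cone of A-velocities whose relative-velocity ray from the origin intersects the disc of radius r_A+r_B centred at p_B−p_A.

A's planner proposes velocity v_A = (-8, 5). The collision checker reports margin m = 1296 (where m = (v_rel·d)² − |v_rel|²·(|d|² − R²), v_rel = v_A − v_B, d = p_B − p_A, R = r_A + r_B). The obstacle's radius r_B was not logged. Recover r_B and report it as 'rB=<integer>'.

m = 1296
d = (-10, -4);  v_rel = (-12, 0),  |v_rel|² = 144
v_rel×d = (-12)·(-4) − (0)·(-10) = 48
since m = R²·144 − 48²:  R² = (2304 + 1296) / 144 = 25
R = √25 = 5  ⇒  r_B = 5 − 4 = 1

rB=1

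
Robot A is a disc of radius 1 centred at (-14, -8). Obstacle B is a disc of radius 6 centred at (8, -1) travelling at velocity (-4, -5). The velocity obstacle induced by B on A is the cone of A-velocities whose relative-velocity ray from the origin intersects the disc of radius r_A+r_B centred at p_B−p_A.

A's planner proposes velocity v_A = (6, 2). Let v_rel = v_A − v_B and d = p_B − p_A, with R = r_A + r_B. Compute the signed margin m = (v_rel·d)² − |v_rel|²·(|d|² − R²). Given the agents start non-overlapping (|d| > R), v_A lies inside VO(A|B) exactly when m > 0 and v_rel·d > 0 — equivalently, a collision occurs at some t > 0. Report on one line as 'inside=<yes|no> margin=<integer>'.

d = (22, 7),  |d|² = 533;  R = 1+6 = 7,  c = 533−7² = 484
v_rel = (10, 7),  |v_rel|² = 149;  v_rel·d = (10)·(22) + (7)·(7) = 269
149·t² − 538·t + 484 = 0  ⇒  m = 269² − 149·484 = 245
m = 245 > 0,  v_rel·d = 269 > 0  ⇒  inside

inside=yes margin=245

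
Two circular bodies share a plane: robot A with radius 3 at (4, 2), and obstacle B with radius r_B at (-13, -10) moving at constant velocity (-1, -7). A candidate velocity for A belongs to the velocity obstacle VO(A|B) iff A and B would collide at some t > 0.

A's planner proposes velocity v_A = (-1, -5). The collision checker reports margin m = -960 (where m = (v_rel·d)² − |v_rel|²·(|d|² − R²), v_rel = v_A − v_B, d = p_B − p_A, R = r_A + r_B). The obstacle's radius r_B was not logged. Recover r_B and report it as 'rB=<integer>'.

m = -960
d = (-17, -12);  v_rel = (0, 2),  |v_rel|² = 4
v_rel×d = (0)·(-12) − (2)·(-17) = 34
since m = R²·4 − 34²:  R² = (1156 + -960) / 4 = 49
R = √49 = 7  ⇒  r_B = 7 − 3 = 4

rB=4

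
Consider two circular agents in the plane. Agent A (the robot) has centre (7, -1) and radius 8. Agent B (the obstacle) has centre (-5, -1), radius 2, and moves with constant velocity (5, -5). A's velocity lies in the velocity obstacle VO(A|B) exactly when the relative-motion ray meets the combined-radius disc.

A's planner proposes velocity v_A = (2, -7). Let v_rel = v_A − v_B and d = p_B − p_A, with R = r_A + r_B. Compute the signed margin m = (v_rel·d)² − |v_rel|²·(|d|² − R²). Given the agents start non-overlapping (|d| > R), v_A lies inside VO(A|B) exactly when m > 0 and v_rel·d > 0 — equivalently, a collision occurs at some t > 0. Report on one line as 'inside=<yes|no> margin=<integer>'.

d = (-12, 0),  |d|² = 144;  R = 8+2 = 10,  c = 144−10² = 44
v_rel = (-3, -2),  |v_rel|² = 13;  v_rel·d = (-3)·(-12) + (-2)·(0) = 36
13·t² − 72·t + 44 = 0  ⇒  m = 36² − 13·44 = 724
m = 724 > 0,  v_rel·d = 36 > 0  ⇒  inside

inside=yes margin=724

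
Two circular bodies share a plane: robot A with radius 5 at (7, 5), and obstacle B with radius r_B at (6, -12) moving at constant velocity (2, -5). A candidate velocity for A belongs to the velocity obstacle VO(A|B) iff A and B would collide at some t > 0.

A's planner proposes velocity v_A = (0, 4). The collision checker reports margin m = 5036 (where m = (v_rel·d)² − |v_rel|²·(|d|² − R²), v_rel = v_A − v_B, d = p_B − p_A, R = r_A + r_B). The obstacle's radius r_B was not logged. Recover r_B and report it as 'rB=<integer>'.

m = 5036
d = (-1, -17);  v_rel = (-2, 9),  |v_rel|² = 85
v_rel×d = (-2)·(-17) − (9)·(-1) = 43
since m = R²·85 − 43²:  R² = (1849 + 5036) / 85 = 81
R = √81 = 9  ⇒  r_B = 9 − 5 = 4

rB=4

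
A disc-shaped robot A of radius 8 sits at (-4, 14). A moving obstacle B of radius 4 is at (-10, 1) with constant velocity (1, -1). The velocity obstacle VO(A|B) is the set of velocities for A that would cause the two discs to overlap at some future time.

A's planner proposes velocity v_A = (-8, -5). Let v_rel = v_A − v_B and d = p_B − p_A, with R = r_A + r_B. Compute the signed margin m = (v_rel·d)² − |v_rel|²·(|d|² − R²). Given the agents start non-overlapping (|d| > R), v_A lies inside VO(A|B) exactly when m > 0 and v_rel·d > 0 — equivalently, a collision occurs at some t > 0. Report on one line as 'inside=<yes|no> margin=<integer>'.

d = (-6, -13),  |d|² = 205;  R = 8+4 = 12,  c = 205−12² = 61
v_rel = (-9, -4),  |v_rel|² = 97;  v_rel·d = (-9)·(-6) + (-4)·(-13) = 106
97·t² − 212·t + 61 = 0  ⇒  m = 106² − 97·61 = 5319
m = 5319 > 0,  v_rel·d = 106 > 0  ⇒  inside

inside=yes margin=5319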